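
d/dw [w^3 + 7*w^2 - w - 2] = 3*w^2 + 14*w - 1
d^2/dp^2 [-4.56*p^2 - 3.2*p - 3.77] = -9.12000000000000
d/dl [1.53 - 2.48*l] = -2.48000000000000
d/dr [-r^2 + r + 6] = 1 - 2*r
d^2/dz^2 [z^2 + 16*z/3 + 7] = 2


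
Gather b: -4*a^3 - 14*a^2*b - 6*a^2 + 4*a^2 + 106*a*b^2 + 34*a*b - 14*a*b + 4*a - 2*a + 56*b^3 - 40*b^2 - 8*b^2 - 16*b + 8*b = -4*a^3 - 2*a^2 + 2*a + 56*b^3 + b^2*(106*a - 48) + b*(-14*a^2 + 20*a - 8)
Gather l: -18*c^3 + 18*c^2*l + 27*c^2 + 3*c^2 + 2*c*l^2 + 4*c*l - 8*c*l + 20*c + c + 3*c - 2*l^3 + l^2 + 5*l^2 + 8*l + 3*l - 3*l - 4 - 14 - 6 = -18*c^3 + 30*c^2 + 24*c - 2*l^3 + l^2*(2*c + 6) + l*(18*c^2 - 4*c + 8) - 24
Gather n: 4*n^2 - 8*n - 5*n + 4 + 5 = 4*n^2 - 13*n + 9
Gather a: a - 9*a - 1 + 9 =8 - 8*a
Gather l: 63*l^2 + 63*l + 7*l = 63*l^2 + 70*l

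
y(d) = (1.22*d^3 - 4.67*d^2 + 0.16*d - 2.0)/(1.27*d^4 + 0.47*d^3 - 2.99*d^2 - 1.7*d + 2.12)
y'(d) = (3.66*d^2 - 9.34*d + 0.16)/(1.27*d^4 + 0.47*d^3 - 2.99*d^2 - 1.7*d + 2.12) + (-5.08*d^3 - 1.41*d^2 + 5.98*d + 1.7)*(1.22*d^3 - 4.67*d^2 + 0.16*d - 2.0)/(1.27*d^4 + 0.47*d^3 - 2.99*d^2 - 1.7*d + 2.12)^2 = (-1.5494*d^6 + 11.8618*d^5 - 2.0625*d^4 + 5.8616*d^3 + 18.9966*d^2 - 31.7608*d - 3.0608)/(1.6129*d^8 + 1.1938*d^7 - 7.3737*d^6 - 7.1286*d^5 + 12.7269*d^4 + 12.1588*d^3 - 9.7876*d^2 - 7.208*d + 4.4944)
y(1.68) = -2.88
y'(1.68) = 13.18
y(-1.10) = -5.88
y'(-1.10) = 8.60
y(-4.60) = -0.47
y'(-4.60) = -0.18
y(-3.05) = -1.06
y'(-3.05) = -0.77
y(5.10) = 0.05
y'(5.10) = 0.02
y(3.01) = -0.12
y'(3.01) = 0.24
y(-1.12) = -6.05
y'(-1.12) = 8.05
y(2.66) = -0.24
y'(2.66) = 0.45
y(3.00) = -0.12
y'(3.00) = 0.25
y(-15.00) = -0.08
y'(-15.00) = -0.01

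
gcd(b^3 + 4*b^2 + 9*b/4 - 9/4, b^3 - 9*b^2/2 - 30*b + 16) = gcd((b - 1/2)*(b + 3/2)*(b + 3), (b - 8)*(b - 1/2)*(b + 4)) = b - 1/2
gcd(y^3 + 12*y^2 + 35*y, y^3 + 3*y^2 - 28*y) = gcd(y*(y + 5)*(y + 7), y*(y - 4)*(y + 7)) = y^2 + 7*y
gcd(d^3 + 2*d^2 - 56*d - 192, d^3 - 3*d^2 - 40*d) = d - 8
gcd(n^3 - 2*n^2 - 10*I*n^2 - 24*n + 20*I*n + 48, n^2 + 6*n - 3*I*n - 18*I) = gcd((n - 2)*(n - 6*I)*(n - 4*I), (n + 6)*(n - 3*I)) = 1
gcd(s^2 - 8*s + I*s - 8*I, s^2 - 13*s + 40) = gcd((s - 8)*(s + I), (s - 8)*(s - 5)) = s - 8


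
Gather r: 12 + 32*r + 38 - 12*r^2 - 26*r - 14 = -12*r^2 + 6*r + 36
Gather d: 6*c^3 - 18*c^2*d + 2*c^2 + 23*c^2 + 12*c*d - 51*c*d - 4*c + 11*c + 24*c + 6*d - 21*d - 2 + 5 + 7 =6*c^3 + 25*c^2 + 31*c + d*(-18*c^2 - 39*c - 15) + 10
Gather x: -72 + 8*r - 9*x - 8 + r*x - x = 8*r + x*(r - 10) - 80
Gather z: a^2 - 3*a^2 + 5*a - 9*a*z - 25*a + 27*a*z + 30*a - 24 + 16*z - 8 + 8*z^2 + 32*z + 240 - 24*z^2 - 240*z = -2*a^2 + 10*a - 16*z^2 + z*(18*a - 192) + 208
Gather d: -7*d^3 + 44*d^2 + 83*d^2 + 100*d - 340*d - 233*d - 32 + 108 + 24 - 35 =-7*d^3 + 127*d^2 - 473*d + 65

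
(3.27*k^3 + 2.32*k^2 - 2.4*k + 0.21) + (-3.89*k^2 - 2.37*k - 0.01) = 3.27*k^3 - 1.57*k^2 - 4.77*k + 0.2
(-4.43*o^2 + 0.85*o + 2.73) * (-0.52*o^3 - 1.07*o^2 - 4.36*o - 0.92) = 2.3036*o^5 + 4.2981*o^4 + 16.9857*o^3 - 2.5515*o^2 - 12.6848*o - 2.5116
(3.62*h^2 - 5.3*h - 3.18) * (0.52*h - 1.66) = 1.8824*h^3 - 8.7652*h^2 + 7.1444*h + 5.2788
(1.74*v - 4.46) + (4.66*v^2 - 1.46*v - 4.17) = 4.66*v^2 + 0.28*v - 8.63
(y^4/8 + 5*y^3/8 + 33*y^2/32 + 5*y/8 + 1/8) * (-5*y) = -5*y^5/8 - 25*y^4/8 - 165*y^3/32 - 25*y^2/8 - 5*y/8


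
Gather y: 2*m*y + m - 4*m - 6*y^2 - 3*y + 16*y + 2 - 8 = -3*m - 6*y^2 + y*(2*m + 13) - 6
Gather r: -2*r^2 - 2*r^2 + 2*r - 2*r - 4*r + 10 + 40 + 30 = -4*r^2 - 4*r + 80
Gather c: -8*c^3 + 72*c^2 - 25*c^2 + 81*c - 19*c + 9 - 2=-8*c^3 + 47*c^2 + 62*c + 7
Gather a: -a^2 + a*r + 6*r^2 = -a^2 + a*r + 6*r^2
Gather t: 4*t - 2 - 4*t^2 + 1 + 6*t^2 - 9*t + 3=2*t^2 - 5*t + 2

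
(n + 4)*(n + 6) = n^2 + 10*n + 24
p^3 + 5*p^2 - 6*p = p*(p - 1)*(p + 6)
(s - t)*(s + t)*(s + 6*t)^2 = s^4 + 12*s^3*t + 35*s^2*t^2 - 12*s*t^3 - 36*t^4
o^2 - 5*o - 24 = (o - 8)*(o + 3)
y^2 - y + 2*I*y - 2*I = (y - 1)*(y + 2*I)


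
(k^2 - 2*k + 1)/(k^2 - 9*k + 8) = (k - 1)/(k - 8)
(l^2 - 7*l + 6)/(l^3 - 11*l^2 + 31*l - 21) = (l - 6)/(l^2 - 10*l + 21)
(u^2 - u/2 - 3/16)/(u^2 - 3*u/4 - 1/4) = (u - 3/4)/(u - 1)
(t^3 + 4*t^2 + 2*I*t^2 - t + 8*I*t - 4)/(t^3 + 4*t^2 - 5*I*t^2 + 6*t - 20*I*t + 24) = (t + I)/(t - 6*I)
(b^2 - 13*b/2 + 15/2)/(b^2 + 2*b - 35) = (b - 3/2)/(b + 7)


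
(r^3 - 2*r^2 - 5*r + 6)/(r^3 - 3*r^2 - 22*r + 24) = (r^2 - r - 6)/(r^2 - 2*r - 24)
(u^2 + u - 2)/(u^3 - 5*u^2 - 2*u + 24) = (u - 1)/(u^2 - 7*u + 12)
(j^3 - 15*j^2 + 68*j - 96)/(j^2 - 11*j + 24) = j - 4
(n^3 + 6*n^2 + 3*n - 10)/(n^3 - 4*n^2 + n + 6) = (n^3 + 6*n^2 + 3*n - 10)/(n^3 - 4*n^2 + n + 6)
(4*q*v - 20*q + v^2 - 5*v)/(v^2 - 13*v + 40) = (4*q + v)/(v - 8)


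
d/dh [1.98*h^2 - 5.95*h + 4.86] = 3.96*h - 5.95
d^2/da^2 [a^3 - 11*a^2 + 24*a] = 6*a - 22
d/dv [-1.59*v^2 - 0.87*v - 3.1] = -3.18*v - 0.87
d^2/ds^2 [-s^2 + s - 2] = -2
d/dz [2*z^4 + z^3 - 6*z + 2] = 8*z^3 + 3*z^2 - 6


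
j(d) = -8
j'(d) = 0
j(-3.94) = -8.00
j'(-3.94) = 0.00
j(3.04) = -8.00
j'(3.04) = 0.00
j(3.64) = -8.00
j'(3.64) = 0.00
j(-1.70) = -8.00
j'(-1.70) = 0.00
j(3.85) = -8.00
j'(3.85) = 0.00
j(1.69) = -8.00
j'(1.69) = 0.00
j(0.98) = -8.00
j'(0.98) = 0.00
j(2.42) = -8.00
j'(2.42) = 0.00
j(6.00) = -8.00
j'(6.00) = 0.00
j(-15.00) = -8.00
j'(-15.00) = 0.00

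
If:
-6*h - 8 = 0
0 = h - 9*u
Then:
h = -4/3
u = -4/27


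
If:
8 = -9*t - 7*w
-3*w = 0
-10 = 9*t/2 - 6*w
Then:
No Solution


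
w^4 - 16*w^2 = w^2*(w - 4)*(w + 4)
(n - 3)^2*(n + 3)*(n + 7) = n^4 + 4*n^3 - 30*n^2 - 36*n + 189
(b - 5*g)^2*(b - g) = b^3 - 11*b^2*g + 35*b*g^2 - 25*g^3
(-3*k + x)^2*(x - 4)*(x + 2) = 9*k^2*x^2 - 18*k^2*x - 72*k^2 - 6*k*x^3 + 12*k*x^2 + 48*k*x + x^4 - 2*x^3 - 8*x^2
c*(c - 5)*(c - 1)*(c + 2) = c^4 - 4*c^3 - 7*c^2 + 10*c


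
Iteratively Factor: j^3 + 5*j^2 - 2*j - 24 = (j - 2)*(j^2 + 7*j + 12) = (j - 2)*(j + 4)*(j + 3)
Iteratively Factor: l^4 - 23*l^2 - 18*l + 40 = (l + 4)*(l^3 - 4*l^2 - 7*l + 10) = (l - 5)*(l + 4)*(l^2 + l - 2) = (l - 5)*(l - 1)*(l + 4)*(l + 2)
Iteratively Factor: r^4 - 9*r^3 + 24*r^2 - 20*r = (r)*(r^3 - 9*r^2 + 24*r - 20) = r*(r - 2)*(r^2 - 7*r + 10) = r*(r - 2)^2*(r - 5)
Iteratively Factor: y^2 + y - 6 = (y + 3)*(y - 2)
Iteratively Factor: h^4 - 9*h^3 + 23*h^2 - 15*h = (h)*(h^3 - 9*h^2 + 23*h - 15) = h*(h - 3)*(h^2 - 6*h + 5) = h*(h - 3)*(h - 1)*(h - 5)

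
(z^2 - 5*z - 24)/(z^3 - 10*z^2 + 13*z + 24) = (z + 3)/(z^2 - 2*z - 3)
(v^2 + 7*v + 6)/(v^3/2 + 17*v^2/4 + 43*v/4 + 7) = 4*(v + 6)/(2*v^2 + 15*v + 28)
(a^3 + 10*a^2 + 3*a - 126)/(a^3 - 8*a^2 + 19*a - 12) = (a^2 + 13*a + 42)/(a^2 - 5*a + 4)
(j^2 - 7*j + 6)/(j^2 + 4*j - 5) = (j - 6)/(j + 5)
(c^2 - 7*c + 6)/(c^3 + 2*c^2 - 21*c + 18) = (c - 6)/(c^2 + 3*c - 18)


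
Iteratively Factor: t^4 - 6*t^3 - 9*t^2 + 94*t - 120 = (t - 5)*(t^3 - t^2 - 14*t + 24) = (t - 5)*(t - 2)*(t^2 + t - 12) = (t - 5)*(t - 2)*(t + 4)*(t - 3)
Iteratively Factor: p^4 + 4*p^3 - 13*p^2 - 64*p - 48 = (p - 4)*(p^3 + 8*p^2 + 19*p + 12) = (p - 4)*(p + 4)*(p^2 + 4*p + 3) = (p - 4)*(p + 1)*(p + 4)*(p + 3)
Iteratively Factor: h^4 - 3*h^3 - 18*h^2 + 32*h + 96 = (h - 4)*(h^3 + h^2 - 14*h - 24) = (h - 4)*(h + 2)*(h^2 - h - 12) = (h - 4)*(h + 2)*(h + 3)*(h - 4)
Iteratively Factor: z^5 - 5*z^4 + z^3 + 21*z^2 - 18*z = (z)*(z^4 - 5*z^3 + z^2 + 21*z - 18) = z*(z - 1)*(z^3 - 4*z^2 - 3*z + 18) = z*(z - 1)*(z + 2)*(z^2 - 6*z + 9) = z*(z - 3)*(z - 1)*(z + 2)*(z - 3)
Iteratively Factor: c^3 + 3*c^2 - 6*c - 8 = (c + 4)*(c^2 - c - 2) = (c - 2)*(c + 4)*(c + 1)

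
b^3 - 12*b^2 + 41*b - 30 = (b - 6)*(b - 5)*(b - 1)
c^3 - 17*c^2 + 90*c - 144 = (c - 8)*(c - 6)*(c - 3)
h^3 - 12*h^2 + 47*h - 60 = (h - 5)*(h - 4)*(h - 3)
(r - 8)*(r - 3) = r^2 - 11*r + 24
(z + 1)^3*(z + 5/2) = z^4 + 11*z^3/2 + 21*z^2/2 + 17*z/2 + 5/2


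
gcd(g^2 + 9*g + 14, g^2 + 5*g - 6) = 1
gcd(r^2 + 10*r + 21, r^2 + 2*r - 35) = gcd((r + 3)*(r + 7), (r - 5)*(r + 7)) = r + 7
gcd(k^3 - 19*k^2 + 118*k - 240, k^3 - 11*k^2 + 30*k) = k^2 - 11*k + 30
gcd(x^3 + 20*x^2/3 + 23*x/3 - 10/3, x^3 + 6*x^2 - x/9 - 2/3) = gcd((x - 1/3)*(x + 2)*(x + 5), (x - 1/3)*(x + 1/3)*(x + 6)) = x - 1/3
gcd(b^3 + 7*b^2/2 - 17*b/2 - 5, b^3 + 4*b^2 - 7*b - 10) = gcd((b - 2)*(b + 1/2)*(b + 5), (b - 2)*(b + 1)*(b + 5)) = b^2 + 3*b - 10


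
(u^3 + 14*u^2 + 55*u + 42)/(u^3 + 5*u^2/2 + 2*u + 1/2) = 2*(u^2 + 13*u + 42)/(2*u^2 + 3*u + 1)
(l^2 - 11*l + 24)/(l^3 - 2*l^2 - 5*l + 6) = (l - 8)/(l^2 + l - 2)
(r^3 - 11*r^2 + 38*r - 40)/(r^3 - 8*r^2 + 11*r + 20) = (r - 2)/(r + 1)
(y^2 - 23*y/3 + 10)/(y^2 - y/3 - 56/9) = 3*(-3*y^2 + 23*y - 30)/(-9*y^2 + 3*y + 56)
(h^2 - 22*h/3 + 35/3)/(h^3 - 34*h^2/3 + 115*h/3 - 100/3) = (3*h - 7)/(3*h^2 - 19*h + 20)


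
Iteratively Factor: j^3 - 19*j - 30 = (j - 5)*(j^2 + 5*j + 6) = (j - 5)*(j + 3)*(j + 2)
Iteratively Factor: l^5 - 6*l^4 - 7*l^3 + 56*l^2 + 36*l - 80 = (l - 5)*(l^4 - l^3 - 12*l^2 - 4*l + 16) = (l - 5)*(l - 4)*(l^3 + 3*l^2 - 4) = (l - 5)*(l - 4)*(l + 2)*(l^2 + l - 2) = (l - 5)*(l - 4)*(l + 2)^2*(l - 1)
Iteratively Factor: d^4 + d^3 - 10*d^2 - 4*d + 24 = (d + 3)*(d^3 - 2*d^2 - 4*d + 8) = (d + 2)*(d + 3)*(d^2 - 4*d + 4) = (d - 2)*(d + 2)*(d + 3)*(d - 2)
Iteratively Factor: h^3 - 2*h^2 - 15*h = (h - 5)*(h^2 + 3*h) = h*(h - 5)*(h + 3)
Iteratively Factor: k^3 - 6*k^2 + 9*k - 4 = (k - 4)*(k^2 - 2*k + 1) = (k - 4)*(k - 1)*(k - 1)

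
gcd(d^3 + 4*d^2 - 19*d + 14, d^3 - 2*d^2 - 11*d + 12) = d - 1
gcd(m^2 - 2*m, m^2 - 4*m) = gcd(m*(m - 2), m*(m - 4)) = m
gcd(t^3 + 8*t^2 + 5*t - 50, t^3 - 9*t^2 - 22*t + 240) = t + 5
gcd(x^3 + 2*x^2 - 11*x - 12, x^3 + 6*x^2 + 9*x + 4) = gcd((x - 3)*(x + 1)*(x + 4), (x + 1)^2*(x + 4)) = x^2 + 5*x + 4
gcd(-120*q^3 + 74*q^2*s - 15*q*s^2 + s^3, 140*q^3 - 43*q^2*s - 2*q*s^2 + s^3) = 20*q^2 - 9*q*s + s^2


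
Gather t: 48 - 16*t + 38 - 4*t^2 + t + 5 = -4*t^2 - 15*t + 91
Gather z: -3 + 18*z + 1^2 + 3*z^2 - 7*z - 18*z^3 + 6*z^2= -18*z^3 + 9*z^2 + 11*z - 2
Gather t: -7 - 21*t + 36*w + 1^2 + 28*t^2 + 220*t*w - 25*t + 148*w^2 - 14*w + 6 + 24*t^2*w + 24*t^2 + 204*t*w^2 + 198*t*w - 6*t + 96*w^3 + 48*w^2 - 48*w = t^2*(24*w + 52) + t*(204*w^2 + 418*w - 52) + 96*w^3 + 196*w^2 - 26*w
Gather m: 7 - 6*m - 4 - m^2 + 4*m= -m^2 - 2*m + 3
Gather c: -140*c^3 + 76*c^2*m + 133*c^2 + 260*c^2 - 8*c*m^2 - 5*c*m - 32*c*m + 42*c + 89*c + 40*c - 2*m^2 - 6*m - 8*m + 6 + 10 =-140*c^3 + c^2*(76*m + 393) + c*(-8*m^2 - 37*m + 171) - 2*m^2 - 14*m + 16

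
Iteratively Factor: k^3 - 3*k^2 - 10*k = (k - 5)*(k^2 + 2*k) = k*(k - 5)*(k + 2)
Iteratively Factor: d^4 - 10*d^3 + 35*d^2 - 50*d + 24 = (d - 2)*(d^3 - 8*d^2 + 19*d - 12) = (d - 4)*(d - 2)*(d^2 - 4*d + 3) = (d - 4)*(d - 2)*(d - 1)*(d - 3)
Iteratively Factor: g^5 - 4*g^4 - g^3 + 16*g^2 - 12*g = (g - 2)*(g^4 - 2*g^3 - 5*g^2 + 6*g) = g*(g - 2)*(g^3 - 2*g^2 - 5*g + 6) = g*(g - 2)*(g + 2)*(g^2 - 4*g + 3) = g*(g - 3)*(g - 2)*(g + 2)*(g - 1)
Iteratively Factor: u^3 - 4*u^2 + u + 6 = (u + 1)*(u^2 - 5*u + 6) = (u - 2)*(u + 1)*(u - 3)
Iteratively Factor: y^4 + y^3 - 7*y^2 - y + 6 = (y + 3)*(y^3 - 2*y^2 - y + 2) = (y + 1)*(y + 3)*(y^2 - 3*y + 2) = (y - 2)*(y + 1)*(y + 3)*(y - 1)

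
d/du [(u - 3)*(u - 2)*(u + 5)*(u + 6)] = 4*u^3 + 18*u^2 - 38*u - 84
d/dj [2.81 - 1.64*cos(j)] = 1.64*sin(j)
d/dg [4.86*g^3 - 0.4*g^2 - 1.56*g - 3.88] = 14.58*g^2 - 0.8*g - 1.56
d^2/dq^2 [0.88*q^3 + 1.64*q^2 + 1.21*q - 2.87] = 5.28*q + 3.28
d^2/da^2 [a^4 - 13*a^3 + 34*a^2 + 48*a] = 12*a^2 - 78*a + 68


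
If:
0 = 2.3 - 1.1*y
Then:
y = 2.09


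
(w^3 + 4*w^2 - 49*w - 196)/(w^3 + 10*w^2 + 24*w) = (w^2 - 49)/(w*(w + 6))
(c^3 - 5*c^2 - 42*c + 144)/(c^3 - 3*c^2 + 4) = (c^3 - 5*c^2 - 42*c + 144)/(c^3 - 3*c^2 + 4)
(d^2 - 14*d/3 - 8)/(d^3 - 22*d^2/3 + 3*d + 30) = (3*d + 4)/(3*d^2 - 4*d - 15)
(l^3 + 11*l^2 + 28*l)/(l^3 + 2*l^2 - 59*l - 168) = l*(l + 4)/(l^2 - 5*l - 24)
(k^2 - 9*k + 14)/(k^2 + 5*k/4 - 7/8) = 8*(k^2 - 9*k + 14)/(8*k^2 + 10*k - 7)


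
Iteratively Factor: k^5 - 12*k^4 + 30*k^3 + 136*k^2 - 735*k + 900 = (k - 3)*(k^4 - 9*k^3 + 3*k^2 + 145*k - 300) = (k - 3)*(k + 4)*(k^3 - 13*k^2 + 55*k - 75) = (k - 5)*(k - 3)*(k + 4)*(k^2 - 8*k + 15) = (k - 5)^2*(k - 3)*(k + 4)*(k - 3)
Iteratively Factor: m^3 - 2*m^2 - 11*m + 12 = (m - 1)*(m^2 - m - 12) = (m - 1)*(m + 3)*(m - 4)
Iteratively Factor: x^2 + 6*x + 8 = (x + 2)*(x + 4)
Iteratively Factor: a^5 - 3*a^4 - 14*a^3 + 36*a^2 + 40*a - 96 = (a + 2)*(a^4 - 5*a^3 - 4*a^2 + 44*a - 48) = (a - 4)*(a + 2)*(a^3 - a^2 - 8*a + 12) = (a - 4)*(a + 2)*(a + 3)*(a^2 - 4*a + 4) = (a - 4)*(a - 2)*(a + 2)*(a + 3)*(a - 2)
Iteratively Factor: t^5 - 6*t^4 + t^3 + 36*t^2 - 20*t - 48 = (t + 2)*(t^4 - 8*t^3 + 17*t^2 + 2*t - 24) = (t - 4)*(t + 2)*(t^3 - 4*t^2 + t + 6) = (t - 4)*(t - 2)*(t + 2)*(t^2 - 2*t - 3) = (t - 4)*(t - 3)*(t - 2)*(t + 2)*(t + 1)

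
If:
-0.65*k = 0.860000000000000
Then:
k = -1.32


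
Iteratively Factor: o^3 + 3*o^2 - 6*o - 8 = (o - 2)*(o^2 + 5*o + 4) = (o - 2)*(o + 4)*(o + 1)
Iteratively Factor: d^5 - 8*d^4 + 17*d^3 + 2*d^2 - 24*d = (d - 3)*(d^4 - 5*d^3 + 2*d^2 + 8*d) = (d - 4)*(d - 3)*(d^3 - d^2 - 2*d) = d*(d - 4)*(d - 3)*(d^2 - d - 2) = d*(d - 4)*(d - 3)*(d + 1)*(d - 2)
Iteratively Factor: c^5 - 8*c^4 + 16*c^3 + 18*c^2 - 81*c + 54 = (c + 2)*(c^4 - 10*c^3 + 36*c^2 - 54*c + 27) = (c - 3)*(c + 2)*(c^3 - 7*c^2 + 15*c - 9) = (c - 3)^2*(c + 2)*(c^2 - 4*c + 3) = (c - 3)^3*(c + 2)*(c - 1)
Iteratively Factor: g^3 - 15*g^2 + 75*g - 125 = (g - 5)*(g^2 - 10*g + 25) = (g - 5)^2*(g - 5)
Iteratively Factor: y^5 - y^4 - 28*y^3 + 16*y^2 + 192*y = (y - 4)*(y^4 + 3*y^3 - 16*y^2 - 48*y) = y*(y - 4)*(y^3 + 3*y^2 - 16*y - 48) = y*(y - 4)*(y + 3)*(y^2 - 16) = y*(y - 4)^2*(y + 3)*(y + 4)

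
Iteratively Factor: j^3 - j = (j)*(j^2 - 1) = j*(j - 1)*(j + 1)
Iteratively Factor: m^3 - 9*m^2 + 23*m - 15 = (m - 3)*(m^2 - 6*m + 5) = (m - 5)*(m - 3)*(m - 1)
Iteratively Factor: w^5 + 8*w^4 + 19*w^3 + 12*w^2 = (w)*(w^4 + 8*w^3 + 19*w^2 + 12*w) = w*(w + 3)*(w^3 + 5*w^2 + 4*w) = w*(w + 3)*(w + 4)*(w^2 + w) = w^2*(w + 3)*(w + 4)*(w + 1)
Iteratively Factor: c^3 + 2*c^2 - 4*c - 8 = (c + 2)*(c^2 - 4) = (c - 2)*(c + 2)*(c + 2)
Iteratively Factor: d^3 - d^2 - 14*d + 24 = (d - 2)*(d^2 + d - 12) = (d - 3)*(d - 2)*(d + 4)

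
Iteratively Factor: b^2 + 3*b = (b)*(b + 3)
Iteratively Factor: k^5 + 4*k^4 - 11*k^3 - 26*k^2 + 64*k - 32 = (k - 1)*(k^4 + 5*k^3 - 6*k^2 - 32*k + 32) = (k - 1)^2*(k^3 + 6*k^2 - 32) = (k - 1)^2*(k + 4)*(k^2 + 2*k - 8) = (k - 2)*(k - 1)^2*(k + 4)*(k + 4)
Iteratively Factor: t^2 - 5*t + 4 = (t - 1)*(t - 4)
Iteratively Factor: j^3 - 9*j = (j - 3)*(j^2 + 3*j) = (j - 3)*(j + 3)*(j)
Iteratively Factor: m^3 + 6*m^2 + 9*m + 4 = (m + 4)*(m^2 + 2*m + 1) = (m + 1)*(m + 4)*(m + 1)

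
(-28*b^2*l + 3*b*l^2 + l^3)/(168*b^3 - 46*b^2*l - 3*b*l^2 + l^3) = -l/(6*b - l)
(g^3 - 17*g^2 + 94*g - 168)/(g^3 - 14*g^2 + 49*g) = (g^2 - 10*g + 24)/(g*(g - 7))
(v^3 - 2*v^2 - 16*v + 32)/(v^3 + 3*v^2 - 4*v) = (v^2 - 6*v + 8)/(v*(v - 1))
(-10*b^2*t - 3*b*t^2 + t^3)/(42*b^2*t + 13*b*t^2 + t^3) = (-10*b^2 - 3*b*t + t^2)/(42*b^2 + 13*b*t + t^2)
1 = 1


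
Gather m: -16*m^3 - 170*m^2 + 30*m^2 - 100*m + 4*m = -16*m^3 - 140*m^2 - 96*m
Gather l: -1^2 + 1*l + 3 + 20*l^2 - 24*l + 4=20*l^2 - 23*l + 6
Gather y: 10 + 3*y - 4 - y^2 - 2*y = -y^2 + y + 6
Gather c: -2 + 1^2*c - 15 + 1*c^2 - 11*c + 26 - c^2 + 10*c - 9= 0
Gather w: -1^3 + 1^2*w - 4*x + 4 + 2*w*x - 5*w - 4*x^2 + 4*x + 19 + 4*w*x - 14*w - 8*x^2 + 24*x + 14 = w*(6*x - 18) - 12*x^2 + 24*x + 36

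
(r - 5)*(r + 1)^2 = r^3 - 3*r^2 - 9*r - 5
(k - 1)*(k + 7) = k^2 + 6*k - 7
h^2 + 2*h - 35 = (h - 5)*(h + 7)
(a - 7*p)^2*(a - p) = a^3 - 15*a^2*p + 63*a*p^2 - 49*p^3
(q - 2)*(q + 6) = q^2 + 4*q - 12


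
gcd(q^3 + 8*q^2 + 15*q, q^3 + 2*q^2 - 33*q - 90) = q^2 + 8*q + 15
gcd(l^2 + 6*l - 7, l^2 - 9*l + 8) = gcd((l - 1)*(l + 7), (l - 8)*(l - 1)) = l - 1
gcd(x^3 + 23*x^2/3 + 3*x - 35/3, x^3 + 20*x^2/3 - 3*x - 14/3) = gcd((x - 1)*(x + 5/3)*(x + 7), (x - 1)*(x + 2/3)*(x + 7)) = x^2 + 6*x - 7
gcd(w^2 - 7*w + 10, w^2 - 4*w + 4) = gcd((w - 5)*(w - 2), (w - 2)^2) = w - 2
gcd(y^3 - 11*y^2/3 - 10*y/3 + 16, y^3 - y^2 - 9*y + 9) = y - 3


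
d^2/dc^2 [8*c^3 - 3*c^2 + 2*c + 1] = 48*c - 6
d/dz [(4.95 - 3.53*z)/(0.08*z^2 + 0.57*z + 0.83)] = (0.2824*z^2 - 0.792*z - 5.7514)/(0.0064*z^4 + 0.0912*z^3 + 0.4577*z^2 + 0.9462*z + 0.6889)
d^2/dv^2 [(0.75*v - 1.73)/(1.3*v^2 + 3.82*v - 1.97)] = ((0.75*v - 1.73)*(2.6*v + 3.82)*(5.2*v + 7.64) - (5.85*v + 1.232)*(1.3*v^2 + 3.82*v - 1.97))/(1.3*v^2 + 3.82*v - 1.97)^3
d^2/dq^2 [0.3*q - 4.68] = 0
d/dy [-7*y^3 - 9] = -21*y^2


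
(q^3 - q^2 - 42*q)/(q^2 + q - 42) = q*(q^2 - q - 42)/(q^2 + q - 42)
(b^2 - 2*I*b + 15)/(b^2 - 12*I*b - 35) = (b + 3*I)/(b - 7*I)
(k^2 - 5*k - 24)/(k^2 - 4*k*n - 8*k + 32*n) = (k + 3)/(k - 4*n)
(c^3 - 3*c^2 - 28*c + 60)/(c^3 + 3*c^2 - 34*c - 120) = (c - 2)/(c + 4)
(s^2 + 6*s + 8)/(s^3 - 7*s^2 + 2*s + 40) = (s + 4)/(s^2 - 9*s + 20)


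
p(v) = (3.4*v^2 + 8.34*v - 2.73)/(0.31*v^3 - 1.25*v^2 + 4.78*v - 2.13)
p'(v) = (6.8*v + 8.34)/(0.31*v^3 - 1.25*v^2 + 4.78*v - 2.13) + (-0.93*v^2 + 2.5*v - 4.78)*(3.4*v^2 + 8.34*v - 2.73)/(0.31*v^3 - 1.25*v^2 + 4.78*v - 2.13)^2 = (-1.054*v^4 - 5.1708*v^3 + 29.2159*v^2 - 21.309*v - 4.7148)/(0.0961*v^6 - 0.775*v^5 + 4.5261*v^4 - 13.2706*v^3 + 28.1734*v^2 - 20.3628*v + 4.5369)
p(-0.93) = 0.95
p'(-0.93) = 0.70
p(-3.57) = -0.22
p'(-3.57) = 0.21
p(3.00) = 5.67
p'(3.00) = -0.35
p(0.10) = 1.12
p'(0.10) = -2.37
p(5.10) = 4.16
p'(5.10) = -0.79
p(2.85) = 5.71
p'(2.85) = -0.24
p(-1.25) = 0.74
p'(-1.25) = 0.66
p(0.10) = 1.12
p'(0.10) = -2.37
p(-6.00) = -0.49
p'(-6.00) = 0.05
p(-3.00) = -0.08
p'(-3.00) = 0.29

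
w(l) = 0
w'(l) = 0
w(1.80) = 0.00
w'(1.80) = 0.00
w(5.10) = 0.00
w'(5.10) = 0.00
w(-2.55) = 0.00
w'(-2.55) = 0.00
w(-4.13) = 0.00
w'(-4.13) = 0.00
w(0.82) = 0.00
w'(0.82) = 0.00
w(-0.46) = 0.00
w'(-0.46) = 0.00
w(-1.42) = 0.00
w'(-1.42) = 0.00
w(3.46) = 0.00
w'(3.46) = 0.00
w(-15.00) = 0.00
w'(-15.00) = 0.00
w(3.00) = 0.00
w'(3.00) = 0.00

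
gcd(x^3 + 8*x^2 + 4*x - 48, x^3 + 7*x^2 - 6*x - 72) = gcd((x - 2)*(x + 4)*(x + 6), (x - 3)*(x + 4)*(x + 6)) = x^2 + 10*x + 24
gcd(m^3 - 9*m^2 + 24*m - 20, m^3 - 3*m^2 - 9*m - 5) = m - 5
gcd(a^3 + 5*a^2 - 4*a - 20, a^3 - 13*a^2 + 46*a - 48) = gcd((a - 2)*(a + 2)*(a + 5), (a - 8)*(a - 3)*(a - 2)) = a - 2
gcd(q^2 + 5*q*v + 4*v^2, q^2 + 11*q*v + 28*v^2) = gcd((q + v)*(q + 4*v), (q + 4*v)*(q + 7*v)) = q + 4*v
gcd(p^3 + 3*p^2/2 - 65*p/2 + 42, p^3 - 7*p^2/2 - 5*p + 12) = p^2 - 11*p/2 + 6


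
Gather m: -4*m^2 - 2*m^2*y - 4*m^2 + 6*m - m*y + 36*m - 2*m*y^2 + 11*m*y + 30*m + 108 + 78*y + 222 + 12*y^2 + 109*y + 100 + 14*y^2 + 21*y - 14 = m^2*(-2*y - 8) + m*(-2*y^2 + 10*y + 72) + 26*y^2 + 208*y + 416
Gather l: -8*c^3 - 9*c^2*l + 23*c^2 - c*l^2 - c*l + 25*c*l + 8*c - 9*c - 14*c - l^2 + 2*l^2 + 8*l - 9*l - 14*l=-8*c^3 + 23*c^2 - 15*c + l^2*(1 - c) + l*(-9*c^2 + 24*c - 15)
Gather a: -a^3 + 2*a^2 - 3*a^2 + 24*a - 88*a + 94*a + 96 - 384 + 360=-a^3 - a^2 + 30*a + 72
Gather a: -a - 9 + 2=-a - 7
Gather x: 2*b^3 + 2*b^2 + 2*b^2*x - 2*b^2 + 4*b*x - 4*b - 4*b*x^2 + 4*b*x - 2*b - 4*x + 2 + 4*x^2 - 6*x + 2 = 2*b^3 - 6*b + x^2*(4 - 4*b) + x*(2*b^2 + 8*b - 10) + 4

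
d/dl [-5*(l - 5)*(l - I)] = -10*l + 25 + 5*I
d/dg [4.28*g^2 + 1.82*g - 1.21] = 8.56*g + 1.82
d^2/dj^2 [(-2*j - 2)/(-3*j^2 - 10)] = 12*(12*j^2*(j + 1) - (3*j + 1)*(3*j^2 + 10))/(3*j^2 + 10)^3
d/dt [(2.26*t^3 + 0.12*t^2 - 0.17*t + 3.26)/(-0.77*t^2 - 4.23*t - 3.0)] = (-1.7402*t^4 - 19.1196*t^3 - 20.9785*t^2 + 4.3004*t + 14.2998)/(0.5929*t^4 + 6.5142*t^3 + 22.5129*t^2 + 25.38*t + 9.0)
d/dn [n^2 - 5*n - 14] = 2*n - 5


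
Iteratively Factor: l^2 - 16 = (l + 4)*(l - 4)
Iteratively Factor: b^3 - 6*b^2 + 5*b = (b)*(b^2 - 6*b + 5) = b*(b - 5)*(b - 1)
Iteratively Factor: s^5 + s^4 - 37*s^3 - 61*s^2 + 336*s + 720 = (s + 3)*(s^4 - 2*s^3 - 31*s^2 + 32*s + 240) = (s - 5)*(s + 3)*(s^3 + 3*s^2 - 16*s - 48) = (s - 5)*(s - 4)*(s + 3)*(s^2 + 7*s + 12) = (s - 5)*(s - 4)*(s + 3)^2*(s + 4)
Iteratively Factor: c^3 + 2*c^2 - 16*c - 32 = (c - 4)*(c^2 + 6*c + 8) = (c - 4)*(c + 2)*(c + 4)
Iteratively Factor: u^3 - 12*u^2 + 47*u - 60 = (u - 3)*(u^2 - 9*u + 20) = (u - 4)*(u - 3)*(u - 5)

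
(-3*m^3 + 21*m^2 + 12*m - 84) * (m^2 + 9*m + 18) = -3*m^5 - 6*m^4 + 147*m^3 + 402*m^2 - 540*m - 1512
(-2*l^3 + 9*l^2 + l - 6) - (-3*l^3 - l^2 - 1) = l^3 + 10*l^2 + l - 5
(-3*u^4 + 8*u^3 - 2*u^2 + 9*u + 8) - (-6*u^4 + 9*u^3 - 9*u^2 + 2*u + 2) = 3*u^4 - u^3 + 7*u^2 + 7*u + 6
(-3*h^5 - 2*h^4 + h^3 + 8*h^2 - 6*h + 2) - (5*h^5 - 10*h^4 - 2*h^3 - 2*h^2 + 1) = -8*h^5 + 8*h^4 + 3*h^3 + 10*h^2 - 6*h + 1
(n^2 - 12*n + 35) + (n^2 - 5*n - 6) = 2*n^2 - 17*n + 29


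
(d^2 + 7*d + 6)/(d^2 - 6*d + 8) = (d^2 + 7*d + 6)/(d^2 - 6*d + 8)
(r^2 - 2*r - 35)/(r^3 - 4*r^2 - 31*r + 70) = 1/(r - 2)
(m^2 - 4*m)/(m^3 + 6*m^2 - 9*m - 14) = m*(m - 4)/(m^3 + 6*m^2 - 9*m - 14)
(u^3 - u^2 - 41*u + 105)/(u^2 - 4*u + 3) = (u^2 + 2*u - 35)/(u - 1)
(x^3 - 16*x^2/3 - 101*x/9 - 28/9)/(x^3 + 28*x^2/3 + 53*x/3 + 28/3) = (3*x^2 - 20*x - 7)/(3*(x^2 + 8*x + 7))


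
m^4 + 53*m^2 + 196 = (m - 7*I)*(m - 2*I)*(m + 2*I)*(m + 7*I)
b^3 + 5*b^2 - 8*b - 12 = (b - 2)*(b + 1)*(b + 6)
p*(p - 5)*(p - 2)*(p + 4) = p^4 - 3*p^3 - 18*p^2 + 40*p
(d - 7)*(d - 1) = d^2 - 8*d + 7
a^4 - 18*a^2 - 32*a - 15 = (a - 5)*(a + 1)^2*(a + 3)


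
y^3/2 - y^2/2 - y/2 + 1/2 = (y/2 + 1/2)*(y - 1)^2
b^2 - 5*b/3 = b*(b - 5/3)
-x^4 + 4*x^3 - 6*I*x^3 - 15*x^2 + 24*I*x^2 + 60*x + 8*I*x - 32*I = (x - 4)*(x + 8*I)*(I*x + 1)^2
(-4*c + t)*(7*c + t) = -28*c^2 + 3*c*t + t^2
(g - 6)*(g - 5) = g^2 - 11*g + 30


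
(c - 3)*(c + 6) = c^2 + 3*c - 18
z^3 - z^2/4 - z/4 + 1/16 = (z - 1/2)*(z - 1/4)*(z + 1/2)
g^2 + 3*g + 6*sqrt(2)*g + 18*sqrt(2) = (g + 3)*(g + 6*sqrt(2))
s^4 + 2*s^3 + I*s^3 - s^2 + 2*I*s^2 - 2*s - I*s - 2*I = (s + 2)*(s + I)*(-I*s + I)*(I*s + I)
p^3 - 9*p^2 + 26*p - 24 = (p - 4)*(p - 3)*(p - 2)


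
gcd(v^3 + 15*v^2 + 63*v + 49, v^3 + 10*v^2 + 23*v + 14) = v^2 + 8*v + 7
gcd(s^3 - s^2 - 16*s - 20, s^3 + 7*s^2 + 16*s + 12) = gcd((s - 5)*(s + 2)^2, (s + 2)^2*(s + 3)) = s^2 + 4*s + 4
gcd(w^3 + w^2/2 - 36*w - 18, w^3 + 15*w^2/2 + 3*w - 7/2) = 1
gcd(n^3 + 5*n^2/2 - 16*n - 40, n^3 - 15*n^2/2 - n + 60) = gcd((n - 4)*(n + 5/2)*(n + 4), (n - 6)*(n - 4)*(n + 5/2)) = n^2 - 3*n/2 - 10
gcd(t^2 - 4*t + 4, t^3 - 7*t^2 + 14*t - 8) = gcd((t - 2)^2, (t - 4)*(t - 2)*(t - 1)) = t - 2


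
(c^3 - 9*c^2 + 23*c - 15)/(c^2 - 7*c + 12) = (c^2 - 6*c + 5)/(c - 4)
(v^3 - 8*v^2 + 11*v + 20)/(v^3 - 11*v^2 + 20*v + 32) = (v - 5)/(v - 8)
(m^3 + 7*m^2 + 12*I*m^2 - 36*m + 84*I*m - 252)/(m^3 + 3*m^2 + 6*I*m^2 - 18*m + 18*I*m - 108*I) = (m^2 + m*(7 + 6*I) + 42*I)/(m^2 + 3*m - 18)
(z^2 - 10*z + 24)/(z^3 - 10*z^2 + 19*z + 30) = (z - 4)/(z^2 - 4*z - 5)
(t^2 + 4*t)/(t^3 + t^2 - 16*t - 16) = t/(t^2 - 3*t - 4)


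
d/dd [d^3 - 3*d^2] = 3*d*(d - 2)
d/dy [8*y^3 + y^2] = 2*y*(12*y + 1)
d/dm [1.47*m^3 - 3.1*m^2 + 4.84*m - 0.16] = 4.41*m^2 - 6.2*m + 4.84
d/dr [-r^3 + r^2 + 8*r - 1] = -3*r^2 + 2*r + 8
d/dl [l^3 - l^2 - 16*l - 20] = 3*l^2 - 2*l - 16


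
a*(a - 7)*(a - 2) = a^3 - 9*a^2 + 14*a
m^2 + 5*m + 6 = (m + 2)*(m + 3)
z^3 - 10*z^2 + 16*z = z*(z - 8)*(z - 2)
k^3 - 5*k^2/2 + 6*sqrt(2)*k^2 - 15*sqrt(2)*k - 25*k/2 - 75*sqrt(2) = (k - 5)*(k + 5/2)*(k + 6*sqrt(2))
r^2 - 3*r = r*(r - 3)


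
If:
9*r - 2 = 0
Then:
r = 2/9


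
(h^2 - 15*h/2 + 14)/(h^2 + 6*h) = (h^2 - 15*h/2 + 14)/(h*(h + 6))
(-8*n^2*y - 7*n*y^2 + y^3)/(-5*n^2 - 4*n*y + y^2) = y*(-8*n + y)/(-5*n + y)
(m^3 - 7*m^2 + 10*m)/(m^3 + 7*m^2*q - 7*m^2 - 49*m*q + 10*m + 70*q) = m/(m + 7*q)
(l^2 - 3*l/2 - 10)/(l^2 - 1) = (l^2 - 3*l/2 - 10)/(l^2 - 1)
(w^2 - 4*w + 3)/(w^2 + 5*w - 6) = (w - 3)/(w + 6)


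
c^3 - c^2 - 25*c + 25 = (c - 5)*(c - 1)*(c + 5)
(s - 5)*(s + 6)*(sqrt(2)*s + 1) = sqrt(2)*s^3 + s^2 + sqrt(2)*s^2 - 30*sqrt(2)*s + s - 30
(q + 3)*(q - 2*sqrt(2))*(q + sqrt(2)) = q^3 - sqrt(2)*q^2 + 3*q^2 - 3*sqrt(2)*q - 4*q - 12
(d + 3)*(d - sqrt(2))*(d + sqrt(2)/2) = d^3 - sqrt(2)*d^2/2 + 3*d^2 - 3*sqrt(2)*d/2 - d - 3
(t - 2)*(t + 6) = t^2 + 4*t - 12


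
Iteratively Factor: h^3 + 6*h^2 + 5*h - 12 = (h - 1)*(h^2 + 7*h + 12) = (h - 1)*(h + 4)*(h + 3)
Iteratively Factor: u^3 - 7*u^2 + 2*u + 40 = (u - 5)*(u^2 - 2*u - 8) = (u - 5)*(u + 2)*(u - 4)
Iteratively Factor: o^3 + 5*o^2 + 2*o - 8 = (o + 2)*(o^2 + 3*o - 4) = (o + 2)*(o + 4)*(o - 1)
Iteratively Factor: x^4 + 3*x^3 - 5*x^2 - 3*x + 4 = (x + 4)*(x^3 - x^2 - x + 1) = (x + 1)*(x + 4)*(x^2 - 2*x + 1) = (x - 1)*(x + 1)*(x + 4)*(x - 1)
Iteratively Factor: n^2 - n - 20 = (n + 4)*(n - 5)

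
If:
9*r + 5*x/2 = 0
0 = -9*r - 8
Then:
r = -8/9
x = 16/5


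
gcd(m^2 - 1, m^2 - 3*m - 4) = m + 1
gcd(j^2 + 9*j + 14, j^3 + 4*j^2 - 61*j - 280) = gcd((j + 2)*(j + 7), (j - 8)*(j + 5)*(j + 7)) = j + 7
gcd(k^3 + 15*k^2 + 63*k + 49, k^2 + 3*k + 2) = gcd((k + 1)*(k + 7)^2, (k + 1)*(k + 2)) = k + 1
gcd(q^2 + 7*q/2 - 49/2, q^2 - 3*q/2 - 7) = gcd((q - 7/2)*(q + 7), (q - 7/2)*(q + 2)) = q - 7/2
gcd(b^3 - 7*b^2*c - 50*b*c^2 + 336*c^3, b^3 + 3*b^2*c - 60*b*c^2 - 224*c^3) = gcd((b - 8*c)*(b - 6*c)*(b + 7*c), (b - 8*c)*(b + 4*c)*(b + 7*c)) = b^2 - b*c - 56*c^2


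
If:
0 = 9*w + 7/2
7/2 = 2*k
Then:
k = 7/4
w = -7/18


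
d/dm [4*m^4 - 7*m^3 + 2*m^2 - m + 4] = 16*m^3 - 21*m^2 + 4*m - 1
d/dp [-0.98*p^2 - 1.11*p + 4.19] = -1.96*p - 1.11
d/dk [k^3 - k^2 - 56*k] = 3*k^2 - 2*k - 56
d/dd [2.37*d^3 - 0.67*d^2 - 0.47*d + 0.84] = 7.11*d^2 - 1.34*d - 0.47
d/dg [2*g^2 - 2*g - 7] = 4*g - 2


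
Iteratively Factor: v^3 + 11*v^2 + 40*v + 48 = (v + 4)*(v^2 + 7*v + 12) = (v + 4)^2*(v + 3)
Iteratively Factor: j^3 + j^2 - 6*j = (j)*(j^2 + j - 6) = j*(j + 3)*(j - 2)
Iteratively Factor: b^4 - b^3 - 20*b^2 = (b + 4)*(b^3 - 5*b^2) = b*(b + 4)*(b^2 - 5*b) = b*(b - 5)*(b + 4)*(b)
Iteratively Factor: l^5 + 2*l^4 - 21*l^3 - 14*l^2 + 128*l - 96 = (l - 2)*(l^4 + 4*l^3 - 13*l^2 - 40*l + 48) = (l - 3)*(l - 2)*(l^3 + 7*l^2 + 8*l - 16) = (l - 3)*(l - 2)*(l + 4)*(l^2 + 3*l - 4) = (l - 3)*(l - 2)*(l + 4)^2*(l - 1)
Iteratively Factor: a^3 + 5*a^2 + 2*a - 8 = (a - 1)*(a^2 + 6*a + 8) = (a - 1)*(a + 4)*(a + 2)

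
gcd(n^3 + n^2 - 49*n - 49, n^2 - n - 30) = 1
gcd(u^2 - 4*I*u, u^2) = u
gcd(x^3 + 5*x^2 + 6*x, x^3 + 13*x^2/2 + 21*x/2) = x^2 + 3*x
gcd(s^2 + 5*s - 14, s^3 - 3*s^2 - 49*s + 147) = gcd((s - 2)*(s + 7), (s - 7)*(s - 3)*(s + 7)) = s + 7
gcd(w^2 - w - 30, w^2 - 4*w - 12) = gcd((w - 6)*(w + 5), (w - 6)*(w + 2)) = w - 6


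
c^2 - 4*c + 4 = (c - 2)^2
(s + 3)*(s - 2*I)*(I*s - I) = I*s^3 + 2*s^2 + 2*I*s^2 + 4*s - 3*I*s - 6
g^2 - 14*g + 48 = (g - 8)*(g - 6)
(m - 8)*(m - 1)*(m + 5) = m^3 - 4*m^2 - 37*m + 40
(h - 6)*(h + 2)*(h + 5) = h^3 + h^2 - 32*h - 60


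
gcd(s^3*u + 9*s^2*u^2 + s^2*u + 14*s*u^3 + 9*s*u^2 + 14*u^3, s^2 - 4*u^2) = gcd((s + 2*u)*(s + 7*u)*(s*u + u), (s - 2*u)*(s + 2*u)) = s + 2*u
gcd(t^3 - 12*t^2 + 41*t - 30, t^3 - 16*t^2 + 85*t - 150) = t^2 - 11*t + 30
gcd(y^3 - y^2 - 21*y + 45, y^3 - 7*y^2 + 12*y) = y - 3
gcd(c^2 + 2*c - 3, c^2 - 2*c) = 1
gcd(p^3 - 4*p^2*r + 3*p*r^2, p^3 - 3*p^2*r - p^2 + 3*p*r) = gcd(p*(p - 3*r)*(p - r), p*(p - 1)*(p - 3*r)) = p^2 - 3*p*r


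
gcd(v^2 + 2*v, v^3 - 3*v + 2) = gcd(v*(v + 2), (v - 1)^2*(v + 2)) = v + 2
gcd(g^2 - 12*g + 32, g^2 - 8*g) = g - 8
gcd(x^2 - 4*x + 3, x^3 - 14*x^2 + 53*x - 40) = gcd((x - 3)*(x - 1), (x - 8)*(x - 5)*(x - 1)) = x - 1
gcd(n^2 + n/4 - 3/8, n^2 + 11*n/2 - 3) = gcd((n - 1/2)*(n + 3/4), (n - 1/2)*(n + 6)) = n - 1/2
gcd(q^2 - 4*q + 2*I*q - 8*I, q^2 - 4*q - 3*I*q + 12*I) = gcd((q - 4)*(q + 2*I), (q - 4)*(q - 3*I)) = q - 4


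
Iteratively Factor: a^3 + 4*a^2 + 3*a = (a + 1)*(a^2 + 3*a) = a*(a + 1)*(a + 3)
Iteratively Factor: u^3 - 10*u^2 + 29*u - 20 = (u - 5)*(u^2 - 5*u + 4) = (u - 5)*(u - 1)*(u - 4)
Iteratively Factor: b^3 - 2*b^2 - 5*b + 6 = (b - 1)*(b^2 - b - 6) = (b - 1)*(b + 2)*(b - 3)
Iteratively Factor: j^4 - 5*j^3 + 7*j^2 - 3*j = (j - 1)*(j^3 - 4*j^2 + 3*j) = j*(j - 1)*(j^2 - 4*j + 3) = j*(j - 1)^2*(j - 3)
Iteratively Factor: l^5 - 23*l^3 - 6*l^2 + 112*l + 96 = (l - 4)*(l^4 + 4*l^3 - 7*l^2 - 34*l - 24) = (l - 4)*(l - 3)*(l^3 + 7*l^2 + 14*l + 8) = (l - 4)*(l - 3)*(l + 2)*(l^2 + 5*l + 4) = (l - 4)*(l - 3)*(l + 2)*(l + 4)*(l + 1)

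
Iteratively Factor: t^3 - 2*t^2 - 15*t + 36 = (t + 4)*(t^2 - 6*t + 9) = (t - 3)*(t + 4)*(t - 3)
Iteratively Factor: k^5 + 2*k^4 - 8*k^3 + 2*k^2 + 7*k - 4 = (k - 1)*(k^4 + 3*k^3 - 5*k^2 - 3*k + 4) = (k - 1)*(k + 1)*(k^3 + 2*k^2 - 7*k + 4) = (k - 1)^2*(k + 1)*(k^2 + 3*k - 4) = (k - 1)^2*(k + 1)*(k + 4)*(k - 1)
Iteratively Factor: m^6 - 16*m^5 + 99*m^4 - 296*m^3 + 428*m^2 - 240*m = (m - 5)*(m^5 - 11*m^4 + 44*m^3 - 76*m^2 + 48*m) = m*(m - 5)*(m^4 - 11*m^3 + 44*m^2 - 76*m + 48) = m*(m - 5)*(m - 2)*(m^3 - 9*m^2 + 26*m - 24) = m*(m - 5)*(m - 3)*(m - 2)*(m^2 - 6*m + 8) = m*(m - 5)*(m - 3)*(m - 2)^2*(m - 4)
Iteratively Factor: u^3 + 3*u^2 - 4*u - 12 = (u + 2)*(u^2 + u - 6) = (u - 2)*(u + 2)*(u + 3)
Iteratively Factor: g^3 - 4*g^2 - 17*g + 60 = (g - 5)*(g^2 + g - 12) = (g - 5)*(g + 4)*(g - 3)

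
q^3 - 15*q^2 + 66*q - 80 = (q - 8)*(q - 5)*(q - 2)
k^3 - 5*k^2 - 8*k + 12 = (k - 6)*(k - 1)*(k + 2)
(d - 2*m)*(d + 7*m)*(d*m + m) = d^3*m + 5*d^2*m^2 + d^2*m - 14*d*m^3 + 5*d*m^2 - 14*m^3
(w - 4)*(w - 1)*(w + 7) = w^3 + 2*w^2 - 31*w + 28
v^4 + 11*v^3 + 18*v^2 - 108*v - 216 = (v - 3)*(v + 2)*(v + 6)^2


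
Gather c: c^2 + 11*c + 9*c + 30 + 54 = c^2 + 20*c + 84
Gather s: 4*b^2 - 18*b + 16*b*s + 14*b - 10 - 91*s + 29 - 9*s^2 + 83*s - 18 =4*b^2 - 4*b - 9*s^2 + s*(16*b - 8) + 1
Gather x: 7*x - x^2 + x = -x^2 + 8*x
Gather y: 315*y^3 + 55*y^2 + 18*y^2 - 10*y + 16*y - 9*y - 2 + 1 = 315*y^3 + 73*y^2 - 3*y - 1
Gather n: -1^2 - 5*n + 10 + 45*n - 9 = 40*n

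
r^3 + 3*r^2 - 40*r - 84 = (r - 6)*(r + 2)*(r + 7)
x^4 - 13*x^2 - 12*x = x*(x - 4)*(x + 1)*(x + 3)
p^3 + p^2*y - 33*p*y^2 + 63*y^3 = (p - 3*y)^2*(p + 7*y)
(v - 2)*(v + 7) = v^2 + 5*v - 14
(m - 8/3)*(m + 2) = m^2 - 2*m/3 - 16/3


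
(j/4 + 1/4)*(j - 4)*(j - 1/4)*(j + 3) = j^4/4 - j^3/16 - 13*j^2/4 - 35*j/16 + 3/4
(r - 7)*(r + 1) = r^2 - 6*r - 7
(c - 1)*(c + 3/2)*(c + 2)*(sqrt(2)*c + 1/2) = sqrt(2)*c^4 + c^3/2 + 5*sqrt(2)*c^3/2 - sqrt(2)*c^2/2 + 5*c^2/4 - 3*sqrt(2)*c - c/4 - 3/2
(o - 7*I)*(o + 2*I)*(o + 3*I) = o^3 - 2*I*o^2 + 29*o + 42*I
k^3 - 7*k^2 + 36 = (k - 6)*(k - 3)*(k + 2)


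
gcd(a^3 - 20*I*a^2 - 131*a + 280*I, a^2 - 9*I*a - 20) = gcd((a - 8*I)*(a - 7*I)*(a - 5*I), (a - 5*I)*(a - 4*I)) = a - 5*I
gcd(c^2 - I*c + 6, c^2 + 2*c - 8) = 1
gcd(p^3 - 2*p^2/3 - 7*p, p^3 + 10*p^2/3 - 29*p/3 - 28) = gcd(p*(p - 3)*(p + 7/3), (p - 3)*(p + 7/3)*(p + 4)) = p^2 - 2*p/3 - 7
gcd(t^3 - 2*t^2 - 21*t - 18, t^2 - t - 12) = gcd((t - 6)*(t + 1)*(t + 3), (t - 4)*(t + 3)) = t + 3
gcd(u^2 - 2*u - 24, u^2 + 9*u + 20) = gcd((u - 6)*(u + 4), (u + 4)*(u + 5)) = u + 4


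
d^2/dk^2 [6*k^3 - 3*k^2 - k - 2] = 36*k - 6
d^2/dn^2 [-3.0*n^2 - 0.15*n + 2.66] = -6.00000000000000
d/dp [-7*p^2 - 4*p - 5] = -14*p - 4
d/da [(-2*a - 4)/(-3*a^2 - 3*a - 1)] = 2*(3*a^2 + 3*a - 3*(a + 2)*(2*a + 1) + 1)/(3*a^2 + 3*a + 1)^2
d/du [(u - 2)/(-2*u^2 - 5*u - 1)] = (-2*u^2 - 5*u + (u - 2)*(4*u + 5) - 1)/(2*u^2 + 5*u + 1)^2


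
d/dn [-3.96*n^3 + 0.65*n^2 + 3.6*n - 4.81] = -11.88*n^2 + 1.3*n + 3.6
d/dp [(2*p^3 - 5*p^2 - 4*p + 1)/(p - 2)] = (4*p^3 - 17*p^2 + 20*p + 7)/(p^2 - 4*p + 4)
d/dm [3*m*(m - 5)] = 6*m - 15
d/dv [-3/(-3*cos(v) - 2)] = 9*sin(v)/(3*cos(v) + 2)^2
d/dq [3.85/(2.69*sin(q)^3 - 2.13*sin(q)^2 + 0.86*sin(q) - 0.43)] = (-31.0695*sin(q)^2 + 16.401*sin(q) - 3.311)*cos(q)/(2.69*sin(q)^3 - 2.13*sin(q)^2 + 0.86*sin(q) - 0.43)^2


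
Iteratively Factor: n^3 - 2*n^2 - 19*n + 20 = (n - 1)*(n^2 - n - 20) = (n - 5)*(n - 1)*(n + 4)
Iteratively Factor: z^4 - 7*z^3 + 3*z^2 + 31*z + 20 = (z - 4)*(z^3 - 3*z^2 - 9*z - 5) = (z - 4)*(z + 1)*(z^2 - 4*z - 5) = (z - 5)*(z - 4)*(z + 1)*(z + 1)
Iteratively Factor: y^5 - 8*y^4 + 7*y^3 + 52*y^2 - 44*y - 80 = (y - 2)*(y^4 - 6*y^3 - 5*y^2 + 42*y + 40) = (y - 2)*(y + 2)*(y^3 - 8*y^2 + 11*y + 20) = (y - 4)*(y - 2)*(y + 2)*(y^2 - 4*y - 5) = (y - 4)*(y - 2)*(y + 1)*(y + 2)*(y - 5)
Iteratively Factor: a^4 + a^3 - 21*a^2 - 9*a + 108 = (a + 4)*(a^3 - 3*a^2 - 9*a + 27) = (a - 3)*(a + 4)*(a^2 - 9) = (a - 3)^2*(a + 4)*(a + 3)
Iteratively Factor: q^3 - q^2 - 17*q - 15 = (q + 1)*(q^2 - 2*q - 15) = (q - 5)*(q + 1)*(q + 3)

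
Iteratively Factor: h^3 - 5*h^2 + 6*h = (h)*(h^2 - 5*h + 6) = h*(h - 3)*(h - 2)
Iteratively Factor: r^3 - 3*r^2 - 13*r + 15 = (r + 3)*(r^2 - 6*r + 5) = (r - 1)*(r + 3)*(r - 5)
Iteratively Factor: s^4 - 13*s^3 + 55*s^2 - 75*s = (s - 5)*(s^3 - 8*s^2 + 15*s) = (s - 5)^2*(s^2 - 3*s) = (s - 5)^2*(s - 3)*(s)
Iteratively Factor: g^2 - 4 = (g - 2)*(g + 2)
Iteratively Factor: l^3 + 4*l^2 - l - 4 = (l + 1)*(l^2 + 3*l - 4) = (l + 1)*(l + 4)*(l - 1)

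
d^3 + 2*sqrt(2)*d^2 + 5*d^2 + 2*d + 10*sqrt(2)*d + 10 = (d + 5)*(d + sqrt(2))^2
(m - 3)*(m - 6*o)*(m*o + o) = m^3*o - 6*m^2*o^2 - 2*m^2*o + 12*m*o^2 - 3*m*o + 18*o^2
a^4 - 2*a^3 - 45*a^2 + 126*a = a*(a - 6)*(a - 3)*(a + 7)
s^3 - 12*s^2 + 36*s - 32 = (s - 8)*(s - 2)^2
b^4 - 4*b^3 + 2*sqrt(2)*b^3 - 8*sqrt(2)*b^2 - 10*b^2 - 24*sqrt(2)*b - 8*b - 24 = (b - 6)*(b + 2)*(b + sqrt(2))^2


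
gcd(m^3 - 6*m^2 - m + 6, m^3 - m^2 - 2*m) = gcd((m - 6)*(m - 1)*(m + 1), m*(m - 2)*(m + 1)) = m + 1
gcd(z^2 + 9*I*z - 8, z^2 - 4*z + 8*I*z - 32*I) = z + 8*I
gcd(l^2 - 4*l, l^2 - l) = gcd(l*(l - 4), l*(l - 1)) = l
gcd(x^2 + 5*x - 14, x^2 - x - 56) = x + 7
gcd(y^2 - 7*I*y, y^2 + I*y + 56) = y - 7*I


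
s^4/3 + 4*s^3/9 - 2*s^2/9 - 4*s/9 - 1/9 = (s/3 + 1/3)*(s - 1)*(s + 1/3)*(s + 1)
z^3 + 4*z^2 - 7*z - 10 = (z - 2)*(z + 1)*(z + 5)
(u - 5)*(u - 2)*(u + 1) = u^3 - 6*u^2 + 3*u + 10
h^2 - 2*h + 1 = (h - 1)^2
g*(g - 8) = g^2 - 8*g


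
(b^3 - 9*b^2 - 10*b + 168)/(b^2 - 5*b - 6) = (b^2 - 3*b - 28)/(b + 1)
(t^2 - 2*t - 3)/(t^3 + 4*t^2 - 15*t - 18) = 1/(t + 6)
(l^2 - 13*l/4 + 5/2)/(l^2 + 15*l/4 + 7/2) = (4*l^2 - 13*l + 10)/(4*l^2 + 15*l + 14)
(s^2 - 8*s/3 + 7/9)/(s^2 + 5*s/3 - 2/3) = (s - 7/3)/(s + 2)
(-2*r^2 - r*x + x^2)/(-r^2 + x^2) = (-2*r + x)/(-r + x)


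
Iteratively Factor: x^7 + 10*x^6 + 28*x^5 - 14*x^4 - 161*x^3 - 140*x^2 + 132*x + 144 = (x + 1)*(x^6 + 9*x^5 + 19*x^4 - 33*x^3 - 128*x^2 - 12*x + 144) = (x - 1)*(x + 1)*(x^5 + 10*x^4 + 29*x^3 - 4*x^2 - 132*x - 144) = (x - 1)*(x + 1)*(x + 2)*(x^4 + 8*x^3 + 13*x^2 - 30*x - 72) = (x - 1)*(x + 1)*(x + 2)*(x + 4)*(x^3 + 4*x^2 - 3*x - 18) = (x - 1)*(x + 1)*(x + 2)*(x + 3)*(x + 4)*(x^2 + x - 6) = (x - 1)*(x + 1)*(x + 2)*(x + 3)^2*(x + 4)*(x - 2)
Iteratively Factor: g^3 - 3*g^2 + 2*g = (g - 2)*(g^2 - g) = (g - 2)*(g - 1)*(g)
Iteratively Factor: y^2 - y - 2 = (y - 2)*(y + 1)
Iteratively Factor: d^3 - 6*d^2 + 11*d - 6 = (d - 1)*(d^2 - 5*d + 6) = (d - 3)*(d - 1)*(d - 2)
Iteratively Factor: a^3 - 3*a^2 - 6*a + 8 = (a + 2)*(a^2 - 5*a + 4) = (a - 1)*(a + 2)*(a - 4)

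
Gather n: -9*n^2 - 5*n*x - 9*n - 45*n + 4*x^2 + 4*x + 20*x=-9*n^2 + n*(-5*x - 54) + 4*x^2 + 24*x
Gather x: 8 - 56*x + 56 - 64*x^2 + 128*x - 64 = -64*x^2 + 72*x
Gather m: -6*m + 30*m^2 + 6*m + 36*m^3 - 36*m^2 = 36*m^3 - 6*m^2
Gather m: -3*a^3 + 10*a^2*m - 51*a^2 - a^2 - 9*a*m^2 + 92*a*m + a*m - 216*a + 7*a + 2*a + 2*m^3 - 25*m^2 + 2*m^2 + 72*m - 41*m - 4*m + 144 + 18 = -3*a^3 - 52*a^2 - 207*a + 2*m^3 + m^2*(-9*a - 23) + m*(10*a^2 + 93*a + 27) + 162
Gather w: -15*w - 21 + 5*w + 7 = -10*w - 14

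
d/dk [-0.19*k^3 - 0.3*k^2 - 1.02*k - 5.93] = -0.57*k^2 - 0.6*k - 1.02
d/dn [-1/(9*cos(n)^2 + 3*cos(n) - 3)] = -(6*cos(n) + 1)*sin(n)/(3*(3*cos(n)^2 + cos(n) - 1)^2)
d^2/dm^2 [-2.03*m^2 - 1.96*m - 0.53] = -4.06000000000000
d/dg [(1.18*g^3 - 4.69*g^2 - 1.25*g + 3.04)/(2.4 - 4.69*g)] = (-11.0684*g^3 + 30.4921*g^2 - 22.512*g + 11.2576)/(21.9961*g^2 - 22.512*g + 5.76)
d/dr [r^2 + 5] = 2*r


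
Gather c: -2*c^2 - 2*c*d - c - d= -2*c^2 + c*(-2*d - 1) - d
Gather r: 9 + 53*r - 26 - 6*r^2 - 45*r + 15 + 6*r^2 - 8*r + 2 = 0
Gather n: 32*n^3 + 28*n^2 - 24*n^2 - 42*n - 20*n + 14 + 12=32*n^3 + 4*n^2 - 62*n + 26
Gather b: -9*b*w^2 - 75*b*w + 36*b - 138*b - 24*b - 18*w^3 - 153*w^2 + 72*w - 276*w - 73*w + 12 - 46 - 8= b*(-9*w^2 - 75*w - 126) - 18*w^3 - 153*w^2 - 277*w - 42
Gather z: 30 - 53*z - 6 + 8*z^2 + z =8*z^2 - 52*z + 24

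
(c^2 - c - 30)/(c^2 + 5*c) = (c - 6)/c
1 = 1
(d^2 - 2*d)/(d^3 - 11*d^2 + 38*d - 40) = d/(d^2 - 9*d + 20)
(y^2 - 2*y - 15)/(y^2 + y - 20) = (y^2 - 2*y - 15)/(y^2 + y - 20)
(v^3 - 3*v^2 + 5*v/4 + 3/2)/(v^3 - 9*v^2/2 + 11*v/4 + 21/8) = 2*(v - 2)/(2*v - 7)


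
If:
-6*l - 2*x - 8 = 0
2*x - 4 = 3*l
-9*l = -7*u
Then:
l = -4/3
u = -12/7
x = 0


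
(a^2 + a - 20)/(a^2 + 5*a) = (a - 4)/a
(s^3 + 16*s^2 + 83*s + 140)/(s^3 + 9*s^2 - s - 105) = (s + 4)/(s - 3)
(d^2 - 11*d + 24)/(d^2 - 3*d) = (d - 8)/d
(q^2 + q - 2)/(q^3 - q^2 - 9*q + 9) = (q + 2)/(q^2 - 9)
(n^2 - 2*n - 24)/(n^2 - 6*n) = (n + 4)/n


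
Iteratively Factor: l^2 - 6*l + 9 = (l - 3)*(l - 3)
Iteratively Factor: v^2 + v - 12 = (v + 4)*(v - 3)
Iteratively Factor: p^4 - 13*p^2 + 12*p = (p + 4)*(p^3 - 4*p^2 + 3*p) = (p - 3)*(p + 4)*(p^2 - p) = p*(p - 3)*(p + 4)*(p - 1)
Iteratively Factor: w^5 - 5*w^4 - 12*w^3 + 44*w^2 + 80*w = (w - 5)*(w^4 - 12*w^2 - 16*w) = (w - 5)*(w + 2)*(w^3 - 2*w^2 - 8*w) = w*(w - 5)*(w + 2)*(w^2 - 2*w - 8) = w*(w - 5)*(w - 4)*(w + 2)*(w + 2)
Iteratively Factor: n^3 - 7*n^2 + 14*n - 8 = (n - 2)*(n^2 - 5*n + 4) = (n - 4)*(n - 2)*(n - 1)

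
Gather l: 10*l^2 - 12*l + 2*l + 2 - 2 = 10*l^2 - 10*l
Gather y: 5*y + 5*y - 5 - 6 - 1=10*y - 12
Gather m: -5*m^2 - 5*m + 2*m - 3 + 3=-5*m^2 - 3*m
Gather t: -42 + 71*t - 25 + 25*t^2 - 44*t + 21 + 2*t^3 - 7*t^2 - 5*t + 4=2*t^3 + 18*t^2 + 22*t - 42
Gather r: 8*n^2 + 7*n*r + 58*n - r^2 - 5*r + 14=8*n^2 + 58*n - r^2 + r*(7*n - 5) + 14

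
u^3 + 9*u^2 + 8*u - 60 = (u - 2)*(u + 5)*(u + 6)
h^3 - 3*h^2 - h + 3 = (h - 3)*(h - 1)*(h + 1)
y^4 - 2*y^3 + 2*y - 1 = (y - 1)^3*(y + 1)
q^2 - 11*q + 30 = (q - 6)*(q - 5)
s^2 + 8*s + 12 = (s + 2)*(s + 6)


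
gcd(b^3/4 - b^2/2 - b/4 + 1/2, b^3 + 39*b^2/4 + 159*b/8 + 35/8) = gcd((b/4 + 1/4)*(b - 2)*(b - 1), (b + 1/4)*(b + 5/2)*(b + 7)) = 1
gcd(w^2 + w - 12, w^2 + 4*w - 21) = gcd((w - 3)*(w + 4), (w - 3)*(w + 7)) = w - 3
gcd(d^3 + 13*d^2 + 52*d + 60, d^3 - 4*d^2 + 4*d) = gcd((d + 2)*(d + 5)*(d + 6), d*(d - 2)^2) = 1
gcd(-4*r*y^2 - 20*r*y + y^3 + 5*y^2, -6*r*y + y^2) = y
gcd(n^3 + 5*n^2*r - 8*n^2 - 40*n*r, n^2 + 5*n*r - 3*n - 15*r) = n + 5*r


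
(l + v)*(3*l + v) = 3*l^2 + 4*l*v + v^2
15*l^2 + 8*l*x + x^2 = (3*l + x)*(5*l + x)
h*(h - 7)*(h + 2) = h^3 - 5*h^2 - 14*h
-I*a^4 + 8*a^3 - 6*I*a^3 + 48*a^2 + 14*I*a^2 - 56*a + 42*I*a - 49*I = (a + 7)*(a + I)*(a + 7*I)*(-I*a + I)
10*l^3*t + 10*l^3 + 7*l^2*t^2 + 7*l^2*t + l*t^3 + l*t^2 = (2*l + t)*(5*l + t)*(l*t + l)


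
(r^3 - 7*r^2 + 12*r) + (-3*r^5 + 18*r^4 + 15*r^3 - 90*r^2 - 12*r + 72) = -3*r^5 + 18*r^4 + 16*r^3 - 97*r^2 + 72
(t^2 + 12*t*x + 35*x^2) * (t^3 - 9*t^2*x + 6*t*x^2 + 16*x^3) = t^5 + 3*t^4*x - 67*t^3*x^2 - 227*t^2*x^3 + 402*t*x^4 + 560*x^5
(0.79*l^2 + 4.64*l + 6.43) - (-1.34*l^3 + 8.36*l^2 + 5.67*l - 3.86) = 1.34*l^3 - 7.57*l^2 - 1.03*l + 10.29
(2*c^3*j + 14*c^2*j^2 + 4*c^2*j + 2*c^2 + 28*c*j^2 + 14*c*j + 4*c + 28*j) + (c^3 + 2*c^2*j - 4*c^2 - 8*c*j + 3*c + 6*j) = 2*c^3*j + c^3 + 14*c^2*j^2 + 6*c^2*j - 2*c^2 + 28*c*j^2 + 6*c*j + 7*c + 34*j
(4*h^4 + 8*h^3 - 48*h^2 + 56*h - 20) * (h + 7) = 4*h^5 + 36*h^4 + 8*h^3 - 280*h^2 + 372*h - 140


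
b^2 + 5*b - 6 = (b - 1)*(b + 6)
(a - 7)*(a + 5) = a^2 - 2*a - 35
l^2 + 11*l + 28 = (l + 4)*(l + 7)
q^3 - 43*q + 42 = (q - 6)*(q - 1)*(q + 7)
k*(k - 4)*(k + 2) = k^3 - 2*k^2 - 8*k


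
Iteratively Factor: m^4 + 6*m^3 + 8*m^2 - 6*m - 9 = (m - 1)*(m^3 + 7*m^2 + 15*m + 9) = (m - 1)*(m + 1)*(m^2 + 6*m + 9) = (m - 1)*(m + 1)*(m + 3)*(m + 3)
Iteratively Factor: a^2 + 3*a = (a + 3)*(a)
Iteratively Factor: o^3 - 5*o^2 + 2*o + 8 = (o - 4)*(o^2 - o - 2) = (o - 4)*(o + 1)*(o - 2)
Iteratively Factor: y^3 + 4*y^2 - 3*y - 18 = (y - 2)*(y^2 + 6*y + 9) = (y - 2)*(y + 3)*(y + 3)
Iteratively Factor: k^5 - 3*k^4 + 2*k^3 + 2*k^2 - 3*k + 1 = (k - 1)*(k^4 - 2*k^3 + 2*k - 1) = (k - 1)^2*(k^3 - k^2 - k + 1) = (k - 1)^3*(k^2 - 1) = (k - 1)^4*(k + 1)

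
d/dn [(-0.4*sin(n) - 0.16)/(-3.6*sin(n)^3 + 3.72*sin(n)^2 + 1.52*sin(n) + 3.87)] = (-2.88*sin(n)^3 - 0.24*sin(n)^2 + 1.1904*sin(n) - 1.3048)*cos(n)/(12.96*sin(n)^6 - 26.784*sin(n)^5 + 2.8944*sin(n)^4 - 16.5552*sin(n)^3 + 31.1032*sin(n)^2 + 11.7648*sin(n) + 14.9769)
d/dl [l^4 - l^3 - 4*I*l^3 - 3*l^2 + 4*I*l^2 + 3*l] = 4*l^3 + l^2*(-3 - 12*I) + l*(-6 + 8*I) + 3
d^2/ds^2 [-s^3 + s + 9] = -6*s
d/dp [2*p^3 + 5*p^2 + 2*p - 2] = 6*p^2 + 10*p + 2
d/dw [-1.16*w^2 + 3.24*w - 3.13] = 3.24 - 2.32*w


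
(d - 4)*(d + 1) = d^2 - 3*d - 4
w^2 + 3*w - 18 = (w - 3)*(w + 6)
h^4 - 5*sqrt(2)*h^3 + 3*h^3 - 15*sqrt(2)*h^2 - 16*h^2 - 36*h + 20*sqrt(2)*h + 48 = (h - 1)*(h + 4)*(h - 6*sqrt(2))*(h + sqrt(2))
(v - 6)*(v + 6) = v^2 - 36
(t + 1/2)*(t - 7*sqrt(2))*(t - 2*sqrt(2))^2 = t^4 - 11*sqrt(2)*t^3 + t^3/2 - 11*sqrt(2)*t^2/2 + 64*t^2 - 56*sqrt(2)*t + 32*t - 28*sqrt(2)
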